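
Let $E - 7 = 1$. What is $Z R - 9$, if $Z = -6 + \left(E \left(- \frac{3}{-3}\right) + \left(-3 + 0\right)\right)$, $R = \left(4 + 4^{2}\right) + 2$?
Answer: $-31$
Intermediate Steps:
$E = 8$ ($E = 7 + 1 = 8$)
$R = 22$ ($R = \left(4 + 16\right) + 2 = 20 + 2 = 22$)
$Z = -1$ ($Z = -6 + \left(8 \left(- \frac{3}{-3}\right) + \left(-3 + 0\right)\right) = -6 - \left(3 - 8 \left(\left(-3\right) \left(- \frac{1}{3}\right)\right)\right) = -6 + \left(8 \cdot 1 - 3\right) = -6 + \left(8 - 3\right) = -6 + 5 = -1$)
$Z R - 9 = \left(-1\right) 22 - 9 = -22 - 9 = -31$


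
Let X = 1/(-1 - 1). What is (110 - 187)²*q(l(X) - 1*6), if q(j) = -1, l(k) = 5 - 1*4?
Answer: -5929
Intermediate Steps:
X = -½ (X = 1/(-2) = -½ ≈ -0.50000)
l(k) = 1 (l(k) = 5 - 4 = 1)
(110 - 187)²*q(l(X) - 1*6) = (110 - 187)²*(-1) = (-77)²*(-1) = 5929*(-1) = -5929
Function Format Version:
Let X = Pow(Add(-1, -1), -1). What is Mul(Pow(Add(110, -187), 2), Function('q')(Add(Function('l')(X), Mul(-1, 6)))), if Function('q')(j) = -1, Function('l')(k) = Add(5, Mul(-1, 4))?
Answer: -5929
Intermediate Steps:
X = Rational(-1, 2) (X = Pow(-2, -1) = Rational(-1, 2) ≈ -0.50000)
Function('l')(k) = 1 (Function('l')(k) = Add(5, -4) = 1)
Mul(Pow(Add(110, -187), 2), Function('q')(Add(Function('l')(X), Mul(-1, 6)))) = Mul(Pow(Add(110, -187), 2), -1) = Mul(Pow(-77, 2), -1) = Mul(5929, -1) = -5929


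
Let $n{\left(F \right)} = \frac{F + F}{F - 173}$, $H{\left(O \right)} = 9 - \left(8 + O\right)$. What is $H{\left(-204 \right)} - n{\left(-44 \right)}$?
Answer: $\frac{44397}{217} \approx 204.59$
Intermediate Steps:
$H{\left(O \right)} = 1 - O$
$n{\left(F \right)} = \frac{2 F}{-173 + F}$
$H{\left(-204 \right)} - n{\left(-44 \right)} = \left(1 - -204\right) - 2 \left(-44\right) \frac{1}{-173 - 44} = \left(1 + 204\right) - 2 \left(-44\right) \frac{1}{-217} = 205 - 2 \left(-44\right) \left(- \frac{1}{217}\right) = 205 - \frac{88}{217} = \frac{44397}{217}$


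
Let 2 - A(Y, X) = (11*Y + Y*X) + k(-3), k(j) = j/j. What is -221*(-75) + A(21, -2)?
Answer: 16387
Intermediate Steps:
k(j) = 1
A(Y, X) = 1 - 11*Y - X*Y (A(Y, X) = 2 - ((11*Y + Y*X) + 1) = 2 - ((11*Y + X*Y) + 1) = 2 - (1 + 11*Y + X*Y) = 2 + (-1 - 11*Y - X*Y) = 1 - 11*Y - X*Y)
-221*(-75) + A(21, -2) = -221*(-75) + (1 - 11*21 - 1*(-2)*21) = 16575 + (1 - 231 + 42) = 16575 - 188 = 16387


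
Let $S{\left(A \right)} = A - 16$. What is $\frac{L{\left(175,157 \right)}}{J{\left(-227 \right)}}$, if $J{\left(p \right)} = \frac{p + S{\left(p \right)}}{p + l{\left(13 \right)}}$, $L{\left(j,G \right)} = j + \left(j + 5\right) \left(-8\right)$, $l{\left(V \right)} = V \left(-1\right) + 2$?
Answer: $- \frac{30107}{47} \approx -640.57$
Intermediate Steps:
$l{\left(V \right)} = 2 - V$ ($l{\left(V \right)} = - V + 2 = 2 - V$)
$L{\left(j,G \right)} = -40 - 7 j$ ($L{\left(j,G \right)} = j + \left(5 + j\right) \left(-8\right) = j - \left(40 + 8 j\right) = -40 - 7 j$)
$S{\left(A \right)} = -16 + A$
$J{\left(p \right)} = \frac{-16 + 2 p}{-11 + p}$ ($J{\left(p \right)} = \frac{p + \left(-16 + p\right)}{p + \left(2 - 13\right)} = \frac{-16 + 2 p}{p + \left(2 - 13\right)} = \frac{-16 + 2 p}{p - 11} = \frac{-16 + 2 p}{-11 + p}$)
$\frac{L{\left(175,157 \right)}}{J{\left(-227 \right)}} = \frac{-40 - 1225}{2 \frac{1}{-11 - 227} \left(-8 - 227\right)} = \frac{-40 - 1225}{2 \frac{1}{-238} \left(-235\right)} = - \frac{1265}{2 \left(- \frac{1}{238}\right) \left(-235\right)} = - \frac{1265}{\frac{235}{119}} = \left(-1265\right) \frac{119}{235} = - \frac{30107}{47}$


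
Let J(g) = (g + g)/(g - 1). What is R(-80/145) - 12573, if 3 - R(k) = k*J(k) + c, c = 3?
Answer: -16407253/1305 ≈ -12573.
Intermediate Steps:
J(g) = 2*g/(-1 + g) (J(g) = (2*g)/(-1 + g) = 2*g/(-1 + g))
R(k) = -2*k**2/(-1 + k) (R(k) = 3 - (k*(2*k/(-1 + k)) + 3) = 3 - (2*k**2/(-1 + k) + 3) = 3 - (3 + 2*k**2/(-1 + k)) = 3 + (-3 - 2*k**2/(-1 + k)) = -2*k**2/(-1 + k))
R(-80/145) - 12573 = -2*(-80/145)**2/(-1 - 80/145) - 12573 = -2*(-80*1/145)**2/(-1 - 80*1/145) - 12573 = -2*(-16/29)**2/(-1 - 16/29) - 12573 = -2*256/841/(-45/29) - 12573 = -2*256/841*(-29/45) - 12573 = 512/1305 - 12573 = -16407253/1305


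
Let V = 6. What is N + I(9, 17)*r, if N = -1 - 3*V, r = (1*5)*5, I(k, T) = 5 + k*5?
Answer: 1231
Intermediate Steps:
I(k, T) = 5 + 5*k
r = 25 (r = 5*5 = 25)
N = -19 (N = -1 - 3*6 = -1 - 18 = -19)
N + I(9, 17)*r = -19 + (5 + 5*9)*25 = -19 + (5 + 45)*25 = -19 + 50*25 = -19 + 1250 = 1231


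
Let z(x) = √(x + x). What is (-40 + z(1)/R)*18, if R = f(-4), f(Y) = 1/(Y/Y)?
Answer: -720 + 18*√2 ≈ -694.54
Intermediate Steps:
f(Y) = 1 (f(Y) = 1/1 = 1)
z(x) = √2*√x (z(x) = √(2*x) = √2*√x)
R = 1
(-40 + z(1)/R)*18 = (-40 + (√2*√1)/1)*18 = (-40 + (√2*1)*1)*18 = (-40 + √2*1)*18 = (-40 + √2)*18 = -720 + 18*√2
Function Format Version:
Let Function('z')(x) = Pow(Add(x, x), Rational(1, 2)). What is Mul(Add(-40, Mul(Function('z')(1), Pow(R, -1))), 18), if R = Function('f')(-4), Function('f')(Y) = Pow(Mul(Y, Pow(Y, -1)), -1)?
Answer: Add(-720, Mul(18, Pow(2, Rational(1, 2)))) ≈ -694.54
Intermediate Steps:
Function('f')(Y) = 1 (Function('f')(Y) = Pow(1, -1) = 1)
Function('z')(x) = Mul(Pow(2, Rational(1, 2)), Pow(x, Rational(1, 2))) (Function('z')(x) = Pow(Mul(2, x), Rational(1, 2)) = Mul(Pow(2, Rational(1, 2)), Pow(x, Rational(1, 2))))
R = 1
Mul(Add(-40, Mul(Function('z')(1), Pow(R, -1))), 18) = Mul(Add(-40, Mul(Mul(Pow(2, Rational(1, 2)), Pow(1, Rational(1, 2))), Pow(1, -1))), 18) = Mul(Add(-40, Mul(Mul(Pow(2, Rational(1, 2)), 1), 1)), 18) = Mul(Add(-40, Mul(Pow(2, Rational(1, 2)), 1)), 18) = Mul(Add(-40, Pow(2, Rational(1, 2))), 18) = Add(-720, Mul(18, Pow(2, Rational(1, 2))))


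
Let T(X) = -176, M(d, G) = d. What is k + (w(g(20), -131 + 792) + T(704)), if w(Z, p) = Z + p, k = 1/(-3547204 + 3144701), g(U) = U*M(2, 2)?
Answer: 211314074/402503 ≈ 525.00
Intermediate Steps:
g(U) = 2*U (g(U) = U*2 = 2*U)
k = -1/402503 (k = 1/(-402503) = -1/402503 ≈ -2.4845e-6)
k + (w(g(20), -131 + 792) + T(704)) = -1/402503 + ((2*20 + (-131 + 792)) - 176) = -1/402503 + ((40 + 661) - 176) = -1/402503 + (701 - 176) = -1/402503 + 525 = 211314074/402503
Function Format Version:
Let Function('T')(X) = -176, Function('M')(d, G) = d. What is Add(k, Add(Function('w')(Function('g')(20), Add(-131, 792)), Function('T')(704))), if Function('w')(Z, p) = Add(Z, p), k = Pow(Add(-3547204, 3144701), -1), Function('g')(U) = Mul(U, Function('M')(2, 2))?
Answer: Rational(211314074, 402503) ≈ 525.00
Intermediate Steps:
Function('g')(U) = Mul(2, U) (Function('g')(U) = Mul(U, 2) = Mul(2, U))
k = Rational(-1, 402503) (k = Pow(-402503, -1) = Rational(-1, 402503) ≈ -2.4845e-6)
Add(k, Add(Function('w')(Function('g')(20), Add(-131, 792)), Function('T')(704))) = Add(Rational(-1, 402503), Add(Add(Mul(2, 20), Add(-131, 792)), -176)) = Add(Rational(-1, 402503), Add(Add(40, 661), -176)) = Add(Rational(-1, 402503), Add(701, -176)) = Add(Rational(-1, 402503), 525) = Rational(211314074, 402503)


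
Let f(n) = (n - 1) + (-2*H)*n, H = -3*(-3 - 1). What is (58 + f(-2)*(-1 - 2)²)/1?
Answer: 463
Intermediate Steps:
H = 12 (H = -3*(-4) = 12)
f(n) = -1 - 23*n (f(n) = (n - 1) + (-2*12)*n = (-1 + n) - 24*n = -1 - 23*n)
(58 + f(-2)*(-1 - 2)²)/1 = (58 + (-1 - 23*(-2))*(-1 - 2)²)/1 = (58 + (-1 + 46)*(-3)²)*1 = (58 + 45*9)*1 = (58 + 405)*1 = 463*1 = 463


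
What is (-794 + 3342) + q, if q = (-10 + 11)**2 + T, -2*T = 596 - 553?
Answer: 5055/2 ≈ 2527.5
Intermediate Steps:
T = -43/2 (T = -(596 - 553)/2 = -1/2*43 = -43/2 ≈ -21.500)
q = -41/2 (q = (-10 + 11)**2 - 43/2 = 1**2 - 43/2 = 1 - 43/2 = -41/2 ≈ -20.500)
(-794 + 3342) + q = (-794 + 3342) - 41/2 = 2548 - 41/2 = 5055/2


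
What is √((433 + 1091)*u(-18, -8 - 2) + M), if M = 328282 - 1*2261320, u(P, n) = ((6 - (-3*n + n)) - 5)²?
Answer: I*√1382874 ≈ 1176.0*I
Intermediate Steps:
u(P, n) = (1 + 2*n)² (u(P, n) = ((6 - (-2)*n) - 5)² = ((6 + 2*n) - 5)² = (1 + 2*n)²)
M = -1933038 (M = 328282 - 2261320 = -1933038)
√((433 + 1091)*u(-18, -8 - 2) + M) = √((433 + 1091)*(1 + 2*(-8 - 2))² - 1933038) = √(1524*(1 + 2*(-10))² - 1933038) = √(1524*(1 - 20)² - 1933038) = √(1524*(-19)² - 1933038) = √(1524*361 - 1933038) = √(550164 - 1933038) = √(-1382874) = I*√1382874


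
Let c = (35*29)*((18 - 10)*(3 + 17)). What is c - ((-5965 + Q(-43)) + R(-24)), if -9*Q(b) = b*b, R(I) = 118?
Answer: 1516072/9 ≈ 1.6845e+5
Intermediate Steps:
Q(b) = -b**2/9 (Q(b) = -b*b/9 = -b**2/9)
c = 162400 (c = 1015*(8*20) = 1015*160 = 162400)
c - ((-5965 + Q(-43)) + R(-24)) = 162400 - ((-5965 - 1/9*(-43)**2) + 118) = 162400 - ((-5965 - 1/9*1849) + 118) = 162400 - ((-5965 - 1849/9) + 118) = 162400 - (-55534/9 + 118) = 162400 - 1*(-54472/9) = 162400 + 54472/9 = 1516072/9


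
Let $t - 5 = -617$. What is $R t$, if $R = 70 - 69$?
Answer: $-612$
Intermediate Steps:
$t = -612$ ($t = 5 - 617 = -612$)
$R = 1$
$R t = 1 \left(-612\right) = -612$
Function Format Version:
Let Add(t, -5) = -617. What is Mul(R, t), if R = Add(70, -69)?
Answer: -612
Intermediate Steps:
t = -612 (t = Add(5, -617) = -612)
R = 1
Mul(R, t) = Mul(1, -612) = -612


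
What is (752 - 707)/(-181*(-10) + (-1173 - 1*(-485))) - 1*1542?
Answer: -576693/374 ≈ -1542.0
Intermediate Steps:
(752 - 707)/(-181*(-10) + (-1173 - 1*(-485))) - 1*1542 = 45/(1810 + (-1173 + 485)) - 1542 = 45/(1810 - 688) - 1542 = 45/1122 - 1542 = 45*(1/1122) - 1542 = 15/374 - 1542 = -576693/374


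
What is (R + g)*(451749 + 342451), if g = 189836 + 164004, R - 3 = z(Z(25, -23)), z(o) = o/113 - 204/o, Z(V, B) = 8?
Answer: 31753216364100/113 ≈ 2.8100e+11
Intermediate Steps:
z(o) = -204/o + o/113 (z(o) = o*(1/113) - 204/o = o/113 - 204/o = -204/o + o/113)
R = -5069/226 (R = 3 + (-204/8 + (1/113)*8) = 3 + (-204*⅛ + 8/113) = 3 + (-51/2 + 8/113) = 3 - 5747/226 = -5069/226 ≈ -22.429)
g = 353840
(R + g)*(451749 + 342451) = (-5069/226 + 353840)*(451749 + 342451) = (79962771/226)*794200 = 31753216364100/113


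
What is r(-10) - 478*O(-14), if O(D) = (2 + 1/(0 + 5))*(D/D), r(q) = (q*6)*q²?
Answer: -35258/5 ≈ -7051.6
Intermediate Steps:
r(q) = 6*q³ (r(q) = (6*q)*q² = 6*q³)
O(D) = 11/5 (O(D) = (2 + 1/5)*1 = (2 + ⅕)*1 = (11/5)*1 = 11/5)
r(-10) - 478*O(-14) = 6*(-10)³ - 478*11/5 = 6*(-1000) - 5258/5 = -6000 - 5258/5 = -35258/5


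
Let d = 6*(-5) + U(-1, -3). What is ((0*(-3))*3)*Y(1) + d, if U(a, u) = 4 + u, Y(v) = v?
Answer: -29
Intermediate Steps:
d = -29 (d = 6*(-5) + (4 - 3) = -30 + 1 = -29)
((0*(-3))*3)*Y(1) + d = ((0*(-3))*3)*1 - 29 = (0*3)*1 - 29 = 0*1 - 29 = 0 - 29 = -29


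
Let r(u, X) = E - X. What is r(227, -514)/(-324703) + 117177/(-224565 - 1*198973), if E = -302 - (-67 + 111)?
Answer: -38118877815/137524059214 ≈ -0.27718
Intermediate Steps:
E = -346 (E = -302 - 1*44 = -302 - 44 = -346)
r(u, X) = -346 - X
r(227, -514)/(-324703) + 117177/(-224565 - 1*198973) = (-346 - 1*(-514))/(-324703) + 117177/(-224565 - 1*198973) = (-346 + 514)*(-1/324703) + 117177/(-224565 - 198973) = 168*(-1/324703) + 117177/(-423538) = -168/324703 + 117177*(-1/423538) = -168/324703 - 117177/423538 = -38118877815/137524059214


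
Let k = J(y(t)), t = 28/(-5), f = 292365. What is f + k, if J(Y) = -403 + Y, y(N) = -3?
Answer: 291959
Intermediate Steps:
t = -28/5 (t = 28*(-1/5) = -28/5 ≈ -5.6000)
k = -406 (k = -403 - 3 = -406)
f + k = 292365 - 406 = 291959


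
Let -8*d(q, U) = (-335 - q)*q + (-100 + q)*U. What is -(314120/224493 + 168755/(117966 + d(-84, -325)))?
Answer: -143527771750/48425609523 ≈ -2.9639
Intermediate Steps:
d(q, U) = -U*(-100 + q)/8 - q*(-335 - q)/8 (d(q, U) = -((-335 - q)*q + (-100 + q)*U)/8 = -(q*(-335 - q) + U*(-100 + q))/8 = -(U*(-100 + q) + q*(-335 - q))/8 = -U*(-100 + q)/8 - q*(-335 - q)/8)
-(314120/224493 + 168755/(117966 + d(-84, -325))) = -(314120/224493 + 168755/(117966 + ((⅛)*(-84)² + (25/2)*(-325) + (335/8)*(-84) - ⅛*(-325)*(-84)))) = -(314120*(1/224493) + 168755/(117966 + ((⅛)*7056 - 8125/2 - 7035/2 - 6825/2))) = -(314120/224493 + 168755/(117966 + (882 - 8125/2 - 7035/2 - 6825/2))) = -(314120/224493 + 168755/(117966 - 20221/2)) = -(314120/224493 + 168755/(215711/2)) = -(314120/224493 + 168755*(2/215711)) = -(314120/224493 + 337510/215711) = -1*143527771750/48425609523 = -143527771750/48425609523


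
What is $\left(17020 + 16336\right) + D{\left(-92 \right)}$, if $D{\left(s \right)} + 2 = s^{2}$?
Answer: $41818$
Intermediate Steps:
$D{\left(s \right)} = -2 + s^{2}$
$\left(17020 + 16336\right) + D{\left(-92 \right)} = \left(17020 + 16336\right) - \left(2 - \left(-92\right)^{2}\right) = 33356 + \left(-2 + 8464\right) = 33356 + 8462 = 41818$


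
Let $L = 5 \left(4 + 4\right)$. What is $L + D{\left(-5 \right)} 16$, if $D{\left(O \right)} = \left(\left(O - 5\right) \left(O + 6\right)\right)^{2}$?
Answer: $1640$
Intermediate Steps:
$L = 40$ ($L = 5 \cdot 8 = 40$)
$D{\left(O \right)} = \left(-5 + O\right)^{2} \left(6 + O\right)^{2}$ ($D{\left(O \right)} = \left(\left(-5 + O\right) \left(6 + O\right)\right)^{2} = \left(-5 + O\right)^{2} \left(6 + O\right)^{2}$)
$L + D{\left(-5 \right)} 16 = 40 + \left(-5 - 5\right)^{2} \left(6 - 5\right)^{2} \cdot 16 = 40 + \left(-10\right)^{2} \cdot 1^{2} \cdot 16 = 40 + 100 \cdot 1 \cdot 16 = 40 + 100 \cdot 16 = 40 + 1600 = 1640$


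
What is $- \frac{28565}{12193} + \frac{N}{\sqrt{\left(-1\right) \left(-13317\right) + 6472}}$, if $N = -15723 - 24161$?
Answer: $- \frac{28565}{12193} - \frac{39884 \sqrt{19789}}{19789} \approx -285.86$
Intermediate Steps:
$N = -39884$ ($N = -15723 - 24161 = -39884$)
$- \frac{28565}{12193} + \frac{N}{\sqrt{\left(-1\right) \left(-13317\right) + 6472}} = - \frac{28565}{12193} - \frac{39884}{\sqrt{\left(-1\right) \left(-13317\right) + 6472}} = \left(-28565\right) \frac{1}{12193} - \frac{39884}{\sqrt{13317 + 6472}} = - \frac{28565}{12193} - \frac{39884}{\sqrt{19789}} = - \frac{28565}{12193} - 39884 \frac{\sqrt{19789}}{19789} = - \frac{28565}{12193} - \frac{39884 \sqrt{19789}}{19789}$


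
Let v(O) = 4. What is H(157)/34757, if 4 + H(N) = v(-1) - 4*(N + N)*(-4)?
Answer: 5024/34757 ≈ 0.14455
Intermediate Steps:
H(N) = 32*N (H(N) = -4 + (4 - 4*(N + N)*(-4)) = -4 + (4 - 8*N*(-4)) = -4 + (4 + 32*N) = 32*N)
H(157)/34757 = (32*157)/34757 = 5024*(1/34757) = 5024/34757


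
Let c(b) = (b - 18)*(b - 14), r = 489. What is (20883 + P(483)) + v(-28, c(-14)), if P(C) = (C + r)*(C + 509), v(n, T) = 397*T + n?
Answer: 1340791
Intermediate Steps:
c(b) = (-18 + b)*(-14 + b)
v(n, T) = n + 397*T
P(C) = (489 + C)*(509 + C) (P(C) = (C + 489)*(C + 509) = (489 + C)*(509 + C))
(20883 + P(483)) + v(-28, c(-14)) = (20883 + (248901 + 483² + 998*483)) + (-28 + 397*(252 + (-14)² - 32*(-14))) = (20883 + (248901 + 233289 + 482034)) + (-28 + 397*(252 + 196 + 448)) = (20883 + 964224) + (-28 + 397*896) = 985107 + (-28 + 355712) = 985107 + 355684 = 1340791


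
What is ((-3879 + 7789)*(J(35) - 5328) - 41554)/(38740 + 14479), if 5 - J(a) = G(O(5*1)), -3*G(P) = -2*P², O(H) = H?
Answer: -62758952/159657 ≈ -393.09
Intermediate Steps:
G(P) = 2*P²/3 (G(P) = -(-2)*P²/3 = 2*P²/3)
J(a) = -35/3 (J(a) = 5 - 2*(5*1)²/3 = 5 - 2*5²/3 = 5 - 2*25/3 = 5 - 1*50/3 = 5 - 50/3 = -35/3)
((-3879 + 7789)*(J(35) - 5328) - 41554)/(38740 + 14479) = ((-3879 + 7789)*(-35/3 - 5328) - 41554)/(38740 + 14479) = (3910*(-16019/3) - 41554)/53219 = (-62634290/3 - 41554)*(1/53219) = -62758952/3*1/53219 = -62758952/159657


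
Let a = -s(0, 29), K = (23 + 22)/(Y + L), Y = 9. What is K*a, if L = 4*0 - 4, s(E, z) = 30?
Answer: -270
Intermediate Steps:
L = -4 (L = 0 - 4 = -4)
K = 9 (K = (23 + 22)/(9 - 4) = 45/5 = 45*(⅕) = 9)
a = -30 (a = -1*30 = -30)
K*a = 9*(-30) = -270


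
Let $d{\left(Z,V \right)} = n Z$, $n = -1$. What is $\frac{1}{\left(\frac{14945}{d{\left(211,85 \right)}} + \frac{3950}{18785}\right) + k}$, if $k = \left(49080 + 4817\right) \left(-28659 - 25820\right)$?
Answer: $- \frac{792727}{2327648406217676} \approx -3.4057 \cdot 10^{-10}$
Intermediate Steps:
$d{\left(Z,V \right)} = - Z$
$k = -2936254663$ ($k = 53897 \left(-54479\right) = -2936254663$)
$\frac{1}{\left(\frac{14945}{d{\left(211,85 \right)}} + \frac{3950}{18785}\right) + k} = \frac{1}{\left(\frac{14945}{\left(-1\right) 211} + \frac{3950}{18785}\right) - 2936254663} = \frac{1}{\left(\frac{14945}{-211} + 3950 \cdot \frac{1}{18785}\right) - 2936254663} = \frac{1}{\left(14945 \left(- \frac{1}{211}\right) + \frac{790}{3757}\right) - 2936254663} = \frac{1}{\left(- \frac{14945}{211} + \frac{790}{3757}\right) - 2936254663} = \frac{1}{- \frac{55981675}{792727} - 2936254663} = \frac{1}{- \frac{2327648406217676}{792727}} = - \frac{792727}{2327648406217676}$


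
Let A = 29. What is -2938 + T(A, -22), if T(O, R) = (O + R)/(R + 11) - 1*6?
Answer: -32391/11 ≈ -2944.6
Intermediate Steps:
T(O, R) = -6 + (O + R)/(11 + R) (T(O, R) = (O + R)/(11 + R) - 6 = -6 + (O + R)/(11 + R))
-2938 + T(A, -22) = -2938 + (-66 + 29 - 5*(-22))/(11 - 22) = -2938 + (-66 + 29 + 110)/(-11) = -2938 - 1/11*73 = -2938 - 73/11 = -32391/11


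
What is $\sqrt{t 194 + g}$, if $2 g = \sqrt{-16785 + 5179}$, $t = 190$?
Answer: $\frac{\sqrt{147440 + 2 i \sqrt{11606}}}{2} \approx 191.99 + 0.14028 i$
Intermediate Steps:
$g = \frac{i \sqrt{11606}}{2}$ ($g = \frac{\sqrt{-16785 + 5179}}{2} = \frac{\sqrt{-11606}}{2} = \frac{i \sqrt{11606}}{2} \approx 53.866 i$)
$\sqrt{t 194 + g} = \sqrt{190 \cdot 194 + \frac{i \sqrt{11606}}{2}} = \sqrt{36860 + \frac{i \sqrt{11606}}{2}}$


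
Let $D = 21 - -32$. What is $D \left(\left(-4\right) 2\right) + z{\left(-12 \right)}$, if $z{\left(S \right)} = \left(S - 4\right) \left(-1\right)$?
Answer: $-408$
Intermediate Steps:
$z{\left(S \right)} = 4 - S$ ($z{\left(S \right)} = \left(-4 + S\right) \left(-1\right) = 4 - S$)
$D = 53$ ($D = 21 + 32 = 53$)
$D \left(\left(-4\right) 2\right) + z{\left(-12 \right)} = 53 \left(\left(-4\right) 2\right) + \left(4 - -12\right) = 53 \left(-8\right) + \left(4 + 12\right) = -424 + 16 = -408$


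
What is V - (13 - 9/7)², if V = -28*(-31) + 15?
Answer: 36543/49 ≈ 745.78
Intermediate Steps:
V = 883 (V = 868 + 15 = 883)
V - (13 - 9/7)² = 883 - (13 - 9/7)² = 883 - (82/7)² = 883 - 1*6724/49 = 883 - 6724/49 = 36543/49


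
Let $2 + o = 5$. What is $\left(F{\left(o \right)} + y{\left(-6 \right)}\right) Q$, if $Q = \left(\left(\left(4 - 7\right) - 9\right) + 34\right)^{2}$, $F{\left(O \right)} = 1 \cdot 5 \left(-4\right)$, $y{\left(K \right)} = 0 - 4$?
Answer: $-11616$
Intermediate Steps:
$y{\left(K \right)} = -4$ ($y{\left(K \right)} = 0 - 4 = -4$)
$o = 3$ ($o = -2 + 5 = 3$)
$F{\left(O \right)} = -20$ ($F{\left(O \right)} = 5 \left(-4\right) = -20$)
$Q = 484$ ($Q = \left(\left(-3 - 9\right) + 34\right)^{2} = \left(-12 + 34\right)^{2} = 22^{2} = 484$)
$\left(F{\left(o \right)} + y{\left(-6 \right)}\right) Q = \left(-20 - 4\right) 484 = \left(-24\right) 484 = -11616$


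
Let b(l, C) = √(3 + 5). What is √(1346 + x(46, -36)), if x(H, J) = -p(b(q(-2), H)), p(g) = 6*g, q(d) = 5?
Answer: √(1346 - 12*√2) ≈ 36.456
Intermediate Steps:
b(l, C) = 2*√2 (b(l, C) = √8 = 2*√2)
x(H, J) = -12*√2 (x(H, J) = -6*2*√2 = -12*√2)
√(1346 + x(46, -36)) = √(1346 - 12*√2)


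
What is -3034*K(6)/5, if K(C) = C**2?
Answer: -109224/5 ≈ -21845.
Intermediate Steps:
-3034*K(6)/5 = -3034*6**2/5 = -109224/5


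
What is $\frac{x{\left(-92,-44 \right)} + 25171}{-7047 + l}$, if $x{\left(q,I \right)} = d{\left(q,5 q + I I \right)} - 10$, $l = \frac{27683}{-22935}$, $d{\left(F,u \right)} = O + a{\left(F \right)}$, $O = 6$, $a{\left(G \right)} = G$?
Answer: $- \frac{575095125}{161650628} \approx -3.5576$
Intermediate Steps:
$d{\left(F,u \right)} = 6 + F$
$l = - \frac{27683}{22935}$ ($l = 27683 \left(- \frac{1}{22935}\right) = - \frac{27683}{22935} \approx -1.207$)
$x{\left(q,I \right)} = -4 + q$ ($x{\left(q,I \right)} = \left(6 + q\right) - 10 = -4 + q$)
$\frac{x{\left(-92,-44 \right)} + 25171}{-7047 + l} = \frac{\left(-4 - 92\right) + 25171}{-7047 - \frac{27683}{22935}} = \frac{-96 + 25171}{- \frac{161650628}{22935}} = 25075 \left(- \frac{22935}{161650628}\right) = - \frac{575095125}{161650628}$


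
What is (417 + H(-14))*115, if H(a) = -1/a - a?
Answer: 694025/14 ≈ 49573.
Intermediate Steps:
H(a) = -a - 1/a
(417 + H(-14))*115 = (417 + (-1*(-14) - 1/(-14)))*115 = (417 + (14 - 1*(-1/14)))*115 = (417 + (14 + 1/14))*115 = (417 + 197/14)*115 = (6035/14)*115 = 694025/14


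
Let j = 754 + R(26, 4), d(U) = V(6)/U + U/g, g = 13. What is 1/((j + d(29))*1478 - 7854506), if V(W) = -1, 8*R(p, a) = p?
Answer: -754/5075961469 ≈ -1.4854e-7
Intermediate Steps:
R(p, a) = p/8
d(U) = -1/U + U/13
j = 3029/4 (j = 754 + (1/8)*26 = 754 + 13/4 = 3029/4 ≈ 757.25)
1/((j + d(29))*1478 - 7854506) = 1/((3029/4 + (-1/29 + (1/13)*29))*1478 - 7854506) = 1/((3029/4 + (-1*1/29 + 29/13))*1478 - 7854506) = 1/((3029/4 + (-1/29 + 29/13))*1478 - 7854506) = 1/((3029/4 + 828/377)*1478 - 7854506) = 1/((1145245/1508)*1478 - 7854506) = 1/(846336055/754 - 7854506) = 1/(-5075961469/754) = -754/5075961469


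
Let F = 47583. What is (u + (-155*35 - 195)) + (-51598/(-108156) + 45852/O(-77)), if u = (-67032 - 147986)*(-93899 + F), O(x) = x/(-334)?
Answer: 41469198170955235/4164006 ≈ 9.9590e+9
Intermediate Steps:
O(x) = -x/334 (O(x) = x*(-1/334) = -x/334)
u = 9958773688 (u = (-67032 - 147986)*(-93899 + 47583) = -215018*(-46316) = 9958773688)
(u + (-155*35 - 195)) + (-51598/(-108156) + 45852/O(-77)) = (9958773688 + (-155*35 - 195)) + (-51598/(-108156) + 45852/((-1/334*(-77)))) = (9958773688 + (-5425 - 195)) + (-51598*(-1/108156) + 45852/(77/334)) = (9958773688 - 5620) + (25799/54078 + 45852*(334/77)) = 9958768068 + (25799/54078 + 15314568/77) = 9958768068 + 828183194827/4164006 = 41469198170955235/4164006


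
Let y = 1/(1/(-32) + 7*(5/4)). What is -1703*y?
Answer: -54496/279 ≈ -195.33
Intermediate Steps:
y = 32/279 (y = 1/(-1/32 + 7*(5*(¼))) = 1/(-1/32 + 7*(5/4)) = 1/(-1/32 + 35/4) = 1/(279/32) = 32/279 ≈ 0.11470)
-1703*y = -1703*32/279 = -54496/279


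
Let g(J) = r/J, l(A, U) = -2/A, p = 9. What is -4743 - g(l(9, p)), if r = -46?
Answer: -4950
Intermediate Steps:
g(J) = -46/J
-4743 - g(l(9, p)) = -4743 - (-46)/((-2/9)) = -4743 - (-46)/((-2*⅑)) = -4743 - (-46)/(-2/9) = -4743 - (-46)*(-9)/2 = -4743 - 1*207 = -4743 - 207 = -4950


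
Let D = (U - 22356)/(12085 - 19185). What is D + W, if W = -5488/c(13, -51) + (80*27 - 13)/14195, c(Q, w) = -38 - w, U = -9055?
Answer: -109422147803/262039700 ≈ -417.58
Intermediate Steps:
D = 31411/7100 (D = (-9055 - 22356)/(12085 - 19185) = -31411/(-7100) = -31411*(-1/7100) = 31411/7100 ≈ 4.4241)
W = -77874249/184535 (W = -5488/(-38 - 1*(-51)) + (80*27 - 13)/14195 = -5488/(-38 + 51) + (2160 - 13)*(1/14195) = -5488/13 + 2147*(1/14195) = -5488*1/13 + 2147/14195 = -5488/13 + 2147/14195 = -77874249/184535 ≈ -422.00)
D + W = 31411/7100 - 77874249/184535 = -109422147803/262039700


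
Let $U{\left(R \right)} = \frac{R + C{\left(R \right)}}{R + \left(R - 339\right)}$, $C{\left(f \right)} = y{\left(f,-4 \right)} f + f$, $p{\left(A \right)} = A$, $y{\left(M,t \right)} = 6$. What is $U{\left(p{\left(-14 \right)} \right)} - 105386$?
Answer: $- \frac{38676550}{367} \approx -1.0539 \cdot 10^{5}$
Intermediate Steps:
$C{\left(f \right)} = 7 f$ ($C{\left(f \right)} = 6 f + f = 7 f$)
$U{\left(R \right)} = \frac{8 R}{-339 + 2 R}$ ($U{\left(R \right)} = \frac{R + 7 R}{R + \left(R - 339\right)} = \frac{8 R}{R + \left(-339 + R\right)} = \frac{8 R}{-339 + 2 R}$)
$U{\left(p{\left(-14 \right)} \right)} - 105386 = 8 \left(-14\right) \frac{1}{-339 + 2 \left(-14\right)} - 105386 = 8 \left(-14\right) \frac{1}{-339 - 28} - 105386 = 8 \left(-14\right) \frac{1}{-367} - 105386 = 8 \left(-14\right) \left(- \frac{1}{367}\right) - 105386 = \frac{112}{367} - 105386 = - \frac{38676550}{367}$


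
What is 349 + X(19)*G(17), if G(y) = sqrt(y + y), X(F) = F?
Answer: 349 + 19*sqrt(34) ≈ 459.79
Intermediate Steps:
G(y) = sqrt(2)*sqrt(y) (G(y) = sqrt(2*y) = sqrt(2)*sqrt(y))
349 + X(19)*G(17) = 349 + 19*(sqrt(2)*sqrt(17)) = 349 + 19*sqrt(34)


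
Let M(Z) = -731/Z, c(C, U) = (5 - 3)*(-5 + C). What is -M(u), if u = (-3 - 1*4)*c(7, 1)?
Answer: -731/28 ≈ -26.107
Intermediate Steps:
c(C, U) = -10 + 2*C (c(C, U) = 2*(-5 + C) = -10 + 2*C)
u = -28 (u = (-3 - 1*4)*(-10 + 2*7) = (-3 - 4)*(-10 + 14) = -7*4 = -28)
-M(u) = -(-731)/(-28) = -(-731)*(-1)/28 = -1*731/28 = -731/28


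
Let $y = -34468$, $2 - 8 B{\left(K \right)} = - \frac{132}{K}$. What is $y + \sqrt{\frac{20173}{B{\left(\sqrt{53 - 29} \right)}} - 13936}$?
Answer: $-34468 + \frac{2 i \sqrt{114972 - 16689 \sqrt{6}}}{\sqrt{33 + \sqrt{6}}} \approx -34468.0 + 91.435 i$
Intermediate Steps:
$B{\left(K \right)} = \frac{1}{4} + \frac{33}{2 K}$ ($B{\left(K \right)} = \frac{1}{4} - \frac{\left(-132\right) \frac{1}{K}}{8} = \frac{1}{4} + \frac{33}{2 K}$)
$y + \sqrt{\frac{20173}{B{\left(\sqrt{53 - 29} \right)}} - 13936} = -34468 + \sqrt{\frac{20173}{\frac{1}{4} \frac{1}{\sqrt{53 - 29}} \left(66 + \sqrt{53 - 29}\right)} - 13936} = -34468 + \sqrt{\frac{20173}{\frac{1}{4} \frac{1}{\sqrt{24}} \left(66 + \sqrt{24}\right)} - 13936} = -34468 + \sqrt{\frac{20173}{\frac{1}{4} \frac{1}{2 \sqrt{6}} \left(66 + 2 \sqrt{6}\right)} - 13936} = -34468 + \sqrt{\frac{20173}{\frac{1}{4} \frac{\sqrt{6}}{12} \left(66 + 2 \sqrt{6}\right)} - 13936} = -34468 + \sqrt{\frac{20173}{\frac{1}{48} \sqrt{6} \left(66 + 2 \sqrt{6}\right)} - 13936} = -34468 + \sqrt{20173 \frac{8 \sqrt{6}}{66 + 2 \sqrt{6}} - 13936} = -34468 + \sqrt{\frac{161384 \sqrt{6}}{66 + 2 \sqrt{6}} - 13936} = -34468 + \sqrt{-13936 + \frac{161384 \sqrt{6}}{66 + 2 \sqrt{6}}}$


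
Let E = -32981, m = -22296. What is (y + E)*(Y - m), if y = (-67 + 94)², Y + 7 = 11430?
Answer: -1087505188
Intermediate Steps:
Y = 11423 (Y = -7 + 11430 = 11423)
y = 729 (y = 27² = 729)
(y + E)*(Y - m) = (729 - 32981)*(11423 - 1*(-22296)) = -32252*(11423 + 22296) = -32252*33719 = -1087505188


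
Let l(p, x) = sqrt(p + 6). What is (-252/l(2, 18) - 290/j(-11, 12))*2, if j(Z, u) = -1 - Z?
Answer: -58 - 126*sqrt(2) ≈ -236.19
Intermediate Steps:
l(p, x) = sqrt(6 + p)
(-252/l(2, 18) - 290/j(-11, 12))*2 = (-252/sqrt(6 + 2) - 290/(-1 - 1*(-11)))*2 = (-252*sqrt(2)/4 - 290/(-1 + 11))*2 = (-252*sqrt(2)/4 - 290/10)*2 = (-63*sqrt(2) - 290*1/10)*2 = (-63*sqrt(2) - 29)*2 = (-29 - 63*sqrt(2))*2 = -58 - 126*sqrt(2)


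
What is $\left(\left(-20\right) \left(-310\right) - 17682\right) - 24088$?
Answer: $-35570$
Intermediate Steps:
$\left(\left(-20\right) \left(-310\right) - 17682\right) - 24088 = \left(6200 - 17682\right) - 24088 = -11482 - 24088 = -35570$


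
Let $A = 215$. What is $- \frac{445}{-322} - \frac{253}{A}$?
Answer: $\frac{14209}{69230} \approx 0.20524$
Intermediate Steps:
$- \frac{445}{-322} - \frac{253}{A} = - \frac{445}{-322} - \frac{253}{215} = \left(-445\right) \left(- \frac{1}{322}\right) - \frac{253}{215} = \frac{445}{322} - \frac{253}{215} = \frac{14209}{69230}$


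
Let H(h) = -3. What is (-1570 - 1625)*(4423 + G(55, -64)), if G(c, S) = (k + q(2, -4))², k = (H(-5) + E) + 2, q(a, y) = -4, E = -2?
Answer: -14288040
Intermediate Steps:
k = -3 (k = (-3 - 2) + 2 = -5 + 2 = -3)
G(c, S) = 49 (G(c, S) = (-3 - 4)² = (-7)² = 49)
(-1570 - 1625)*(4423 + G(55, -64)) = (-1570 - 1625)*(4423 + 49) = -3195*4472 = -14288040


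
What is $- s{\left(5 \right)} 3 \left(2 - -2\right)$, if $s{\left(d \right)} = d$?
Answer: $-60$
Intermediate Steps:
$- s{\left(5 \right)} 3 \left(2 - -2\right) = - 5 \cdot 3 \left(2 - -2\right) = - 15 \left(2 + 2\right) = - 15 \cdot 4 = \left(-1\right) 60 = -60$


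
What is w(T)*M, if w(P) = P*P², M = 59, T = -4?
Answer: -3776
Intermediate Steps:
w(P) = P³
w(T)*M = (-4)³*59 = -64*59 = -3776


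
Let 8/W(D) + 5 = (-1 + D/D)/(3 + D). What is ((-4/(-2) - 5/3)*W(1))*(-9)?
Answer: 24/5 ≈ 4.8000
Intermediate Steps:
W(D) = -8/5 (W(D) = 8/(-5 + (-1 + D/D)/(3 + D)) = 8/(-5 + (-1 + 1)/(3 + D)) = 8/(-5 + 0/(3 + D)) = 8/(-5 + 0) = 8/(-5) = 8*(-1/5) = -8/5)
((-4/(-2) - 5/3)*W(1))*(-9) = ((-4/(-2) - 5/3)*(-8/5))*(-9) = ((-4*(-1/2) - 5*1/3)*(-8/5))*(-9) = ((2 - 5/3)*(-8/5))*(-9) = ((1/3)*(-8/5))*(-9) = -8/15*(-9) = 24/5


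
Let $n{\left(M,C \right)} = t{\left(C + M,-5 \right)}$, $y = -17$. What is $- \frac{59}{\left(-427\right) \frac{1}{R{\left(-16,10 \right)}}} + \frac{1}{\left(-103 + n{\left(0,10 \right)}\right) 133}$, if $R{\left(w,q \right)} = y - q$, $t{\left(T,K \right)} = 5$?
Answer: $- \frac{2966227}{795074} \approx -3.7308$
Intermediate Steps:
$R{\left(w,q \right)} = -17 - q$
$n{\left(M,C \right)} = 5$
$- \frac{59}{\left(-427\right) \frac{1}{R{\left(-16,10 \right)}}} + \frac{1}{\left(-103 + n{\left(0,10 \right)}\right) 133} = - \frac{59}{\left(-427\right) \frac{1}{-17 - 10}} + \frac{1}{\left(-103 + 5\right) 133} = - \frac{59}{\left(-427\right) \frac{1}{-17 - 10}} + \frac{1}{-98} \cdot \frac{1}{133} = - \frac{59}{\left(-427\right) \frac{1}{-27}} - \frac{1}{13034} = - \frac{59}{\left(-427\right) \left(- \frac{1}{27}\right)} - \frac{1}{13034} = - \frac{59}{\frac{427}{27}} - \frac{1}{13034} = \left(-59\right) \frac{27}{427} - \frac{1}{13034} = - \frac{1593}{427} - \frac{1}{13034} = - \frac{2966227}{795074}$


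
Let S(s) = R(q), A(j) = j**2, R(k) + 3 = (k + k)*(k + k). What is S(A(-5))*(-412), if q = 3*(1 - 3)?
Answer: -58092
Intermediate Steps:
q = -6 (q = 3*(-2) = -6)
R(k) = -3 + 4*k**2 (R(k) = -3 + (k + k)*(k + k) = -3 + (2*k)*(2*k) = -3 + 4*k**2)
S(s) = 141 (S(s) = -3 + 4*(-6)**2 = -3 + 4*36 = -3 + 144 = 141)
S(A(-5))*(-412) = 141*(-412) = -58092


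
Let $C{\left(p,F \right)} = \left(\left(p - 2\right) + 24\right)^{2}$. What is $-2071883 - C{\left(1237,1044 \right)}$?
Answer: $-3656964$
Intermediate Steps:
$C{\left(p,F \right)} = \left(22 + p\right)^{2}$ ($C{\left(p,F \right)} = \left(\left(p - 2\right) + 24\right)^{2} = \left(\left(-2 + p\right) + 24\right)^{2} = \left(22 + p\right)^{2}$)
$-2071883 - C{\left(1237,1044 \right)} = -2071883 - \left(22 + 1237\right)^{2} = -2071883 - 1259^{2} = -2071883 - 1585081 = -3656964$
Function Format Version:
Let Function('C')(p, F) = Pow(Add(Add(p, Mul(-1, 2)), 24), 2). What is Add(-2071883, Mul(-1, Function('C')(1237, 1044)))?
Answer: -3656964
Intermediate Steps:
Function('C')(p, F) = Pow(Add(22, p), 2) (Function('C')(p, F) = Pow(Add(Add(p, -2), 24), 2) = Pow(Add(Add(-2, p), 24), 2) = Pow(Add(22, p), 2))
Add(-2071883, Mul(-1, Function('C')(1237, 1044))) = Add(-2071883, Mul(-1, Pow(Add(22, 1237), 2))) = Add(-2071883, Mul(-1, Pow(1259, 2))) = Add(-2071883, Mul(-1, 1585081)) = Add(-2071883, -1585081) = -3656964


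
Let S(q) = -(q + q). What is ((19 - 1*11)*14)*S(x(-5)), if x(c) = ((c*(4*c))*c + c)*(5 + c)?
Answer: 0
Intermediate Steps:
x(c) = (5 + c)*(c + 4*c**3) (x(c) = ((4*c**2)*c + c)*(5 + c) = (4*c**3 + c)*(5 + c) = (c + 4*c**3)*(5 + c) = (5 + c)*(c + 4*c**3))
S(q) = -2*q
((19 - 1*11)*14)*S(x(-5)) = ((19 - 1*11)*14)*(-(-10)*(5 - 5 + 4*(-5)**3 + 20*(-5)**2)) = ((19 - 11)*14)*(-(-10)*(5 - 5 + 4*(-125) + 20*25)) = (8*14)*(-(-10)*(5 - 5 - 500 + 500)) = 112*(-(-10)*0) = 112*(-2*0) = 112*0 = 0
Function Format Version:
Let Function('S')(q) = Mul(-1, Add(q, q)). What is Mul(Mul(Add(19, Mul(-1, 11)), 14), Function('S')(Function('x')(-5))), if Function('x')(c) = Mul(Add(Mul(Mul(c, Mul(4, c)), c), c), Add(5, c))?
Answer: 0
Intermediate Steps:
Function('x')(c) = Mul(Add(5, c), Add(c, Mul(4, Pow(c, 3)))) (Function('x')(c) = Mul(Add(Mul(Mul(4, Pow(c, 2)), c), c), Add(5, c)) = Mul(Add(Mul(4, Pow(c, 3)), c), Add(5, c)) = Mul(Add(c, Mul(4, Pow(c, 3))), Add(5, c)) = Mul(Add(5, c), Add(c, Mul(4, Pow(c, 3)))))
Function('S')(q) = Mul(-2, q) (Function('S')(q) = Mul(-1, Mul(2, q)) = Mul(-2, q))
Mul(Mul(Add(19, Mul(-1, 11)), 14), Function('S')(Function('x')(-5))) = Mul(Mul(Add(19, Mul(-1, 11)), 14), Mul(-2, Mul(-5, Add(5, -5, Mul(4, Pow(-5, 3)), Mul(20, Pow(-5, 2)))))) = Mul(Mul(Add(19, -11), 14), Mul(-2, Mul(-5, Add(5, -5, Mul(4, -125), Mul(20, 25))))) = Mul(Mul(8, 14), Mul(-2, Mul(-5, Add(5, -5, -500, 500)))) = Mul(112, Mul(-2, Mul(-5, 0))) = Mul(112, Mul(-2, 0)) = Mul(112, 0) = 0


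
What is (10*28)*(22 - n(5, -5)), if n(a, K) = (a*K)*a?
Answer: 41160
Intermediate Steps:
n(a, K) = K*a² (n(a, K) = (K*a)*a = K*a²)
(10*28)*(22 - n(5, -5)) = (10*28)*(22 - (-5)*5²) = 280*(22 - (-5)*25) = 280*(22 - 1*(-125)) = 280*(22 + 125) = 280*147 = 41160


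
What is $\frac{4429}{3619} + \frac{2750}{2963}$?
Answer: $\frac{23075377}{10723097} \approx 2.1519$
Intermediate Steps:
$\frac{4429}{3619} + \frac{2750}{2963} = \frac{23075377}{10723097}$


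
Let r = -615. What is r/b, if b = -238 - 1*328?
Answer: 615/566 ≈ 1.0866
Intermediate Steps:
b = -566 (b = -238 - 328 = -566)
r/b = -615/(-566) = -615*(-1/566) = 615/566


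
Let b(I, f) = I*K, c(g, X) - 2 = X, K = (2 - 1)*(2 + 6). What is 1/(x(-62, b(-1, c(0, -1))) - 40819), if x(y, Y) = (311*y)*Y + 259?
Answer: 1/113696 ≈ 8.7954e-6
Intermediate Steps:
K = 8 (K = 1*8 = 8)
c(g, X) = 2 + X
b(I, f) = 8*I (b(I, f) = I*8 = 8*I)
x(y, Y) = 259 + 311*Y*y (x(y, Y) = 311*Y*y + 259 = 259 + 311*Y*y)
1/(x(-62, b(-1, c(0, -1))) - 40819) = 1/((259 + 311*(8*(-1))*(-62)) - 40819) = 1/((259 + 311*(-8)*(-62)) - 40819) = 1/((259 + 154256) - 40819) = 1/(154515 - 40819) = 1/113696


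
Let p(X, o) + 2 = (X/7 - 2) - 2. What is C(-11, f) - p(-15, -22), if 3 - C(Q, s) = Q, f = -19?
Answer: 155/7 ≈ 22.143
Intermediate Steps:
C(Q, s) = 3 - Q
p(X, o) = -6 + X/7 (p(X, o) = -2 + ((X/7 - 2) - 2) = -2 + ((-2 + X/7) - 2) = -2 + (-4 + X/7) = -6 + X/7)
C(-11, f) - p(-15, -22) = (3 - 1*(-11)) - (-6 + (1/7)*(-15)) = (3 + 11) - (-6 - 15/7) = 14 - 1*(-57/7) = 14 + 57/7 = 155/7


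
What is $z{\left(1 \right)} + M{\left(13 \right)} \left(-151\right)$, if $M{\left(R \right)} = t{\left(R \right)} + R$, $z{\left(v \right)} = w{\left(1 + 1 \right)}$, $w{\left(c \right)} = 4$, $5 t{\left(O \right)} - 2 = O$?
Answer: $-2412$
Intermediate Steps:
$t{\left(O \right)} = \frac{2}{5} + \frac{O}{5}$
$z{\left(v \right)} = 4$
$M{\left(R \right)} = \frac{2}{5} + \frac{6 R}{5}$ ($M{\left(R \right)} = \left(\frac{2}{5} + \frac{R}{5}\right) + R = \frac{2}{5} + \frac{6 R}{5}$)
$z{\left(1 \right)} + M{\left(13 \right)} \left(-151\right) = 4 + \left(\frac{2}{5} + \frac{6}{5} \cdot 13\right) \left(-151\right) = 4 + \left(\frac{2}{5} + \frac{78}{5}\right) \left(-151\right) = 4 + 16 \left(-151\right) = 4 - 2416 = -2412$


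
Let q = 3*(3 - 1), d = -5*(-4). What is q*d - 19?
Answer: 101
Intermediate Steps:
d = 20
q = 6 (q = 3*2 = 6)
q*d - 19 = 6*20 - 19 = 120 - 19 = 101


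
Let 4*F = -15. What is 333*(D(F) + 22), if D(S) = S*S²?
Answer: -655011/64 ≈ -10235.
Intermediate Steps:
F = -15/4 (F = (¼)*(-15) = -15/4 ≈ -3.7500)
D(S) = S³
333*(D(F) + 22) = 333*((-15/4)³ + 22) = 333*(-3375/64 + 22) = 333*(-1967/64) = -655011/64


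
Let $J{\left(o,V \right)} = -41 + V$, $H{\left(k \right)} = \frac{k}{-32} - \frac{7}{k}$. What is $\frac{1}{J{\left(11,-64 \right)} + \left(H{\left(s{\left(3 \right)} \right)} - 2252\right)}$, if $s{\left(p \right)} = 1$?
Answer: $- \frac{32}{75649} \approx -0.00042301$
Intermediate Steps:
$H{\left(k \right)} = - \frac{7}{k} - \frac{k}{32}$ ($H{\left(k \right)} = k \left(- \frac{1}{32}\right) - \frac{7}{k} = - \frac{k}{32} - \frac{7}{k} = - \frac{7}{k} - \frac{k}{32}$)
$\frac{1}{J{\left(11,-64 \right)} + \left(H{\left(s{\left(3 \right)} \right)} - 2252\right)} = \frac{1}{\left(-41 - 64\right) - \left(\frac{72065}{32} + 7\right)} = \frac{1}{-105 - \frac{72289}{32}} = \frac{1}{- \frac{75649}{32}} = - \frac{32}{75649}$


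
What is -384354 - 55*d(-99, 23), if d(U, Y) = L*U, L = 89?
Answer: 100251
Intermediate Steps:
d(U, Y) = 89*U
-384354 - 55*d(-99, 23) = -384354 - 4895*(-99) = -384354 - 55*(-8811) = -384354 + 484605 = 100251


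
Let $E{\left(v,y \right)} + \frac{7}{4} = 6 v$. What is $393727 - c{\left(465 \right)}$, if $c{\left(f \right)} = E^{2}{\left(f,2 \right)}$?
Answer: $- \frac{118089777}{16} \approx -7.3806 \cdot 10^{6}$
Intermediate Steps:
$E{\left(v,y \right)} = - \frac{7}{4} + 6 v$
$c{\left(f \right)} = \left(- \frac{7}{4} + 6 f\right)^{2}$
$393727 - c{\left(465 \right)} = 393727 - \frac{\left(-7 + 24 \cdot 465\right)^{2}}{16} = 393727 - \frac{\left(-7 + 11160\right)^{2}}{16} = 393727 - \frac{11153^{2}}{16} = 393727 - \frac{1}{16} \cdot 124389409 = 393727 - \frac{124389409}{16} = - \frac{118089777}{16}$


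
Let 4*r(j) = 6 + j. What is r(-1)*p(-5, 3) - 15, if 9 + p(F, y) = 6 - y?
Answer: -45/2 ≈ -22.500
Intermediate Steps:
r(j) = 3/2 + j/4 (r(j) = (6 + j)/4 = 3/2 + j/4)
p(F, y) = -3 - y (p(F, y) = -9 + (6 - y) = -3 - y)
r(-1)*p(-5, 3) - 15 = (3/2 + (1/4)*(-1))*(-3 - 1*3) - 15 = (3/2 - 1/4)*(-3 - 3) - 15 = (5/4)*(-6) - 15 = -15/2 - 15 = -45/2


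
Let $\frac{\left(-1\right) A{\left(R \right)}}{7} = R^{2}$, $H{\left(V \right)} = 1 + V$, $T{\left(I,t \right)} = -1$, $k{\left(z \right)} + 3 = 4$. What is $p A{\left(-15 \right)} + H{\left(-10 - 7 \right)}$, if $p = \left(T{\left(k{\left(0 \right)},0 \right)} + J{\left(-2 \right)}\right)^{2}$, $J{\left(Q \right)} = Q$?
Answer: $-14191$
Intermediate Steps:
$k{\left(z \right)} = 1$ ($k{\left(z \right)} = -3 + 4 = 1$)
$A{\left(R \right)} = - 7 R^{2}$
$p = 9$ ($p = \left(-1 - 2\right)^{2} = \left(-3\right)^{2} = 9$)
$p A{\left(-15 \right)} + H{\left(-10 - 7 \right)} = 9 \left(- 7 \left(-15\right)^{2}\right) + \left(1 - 17\right) = 9 \left(\left(-7\right) 225\right) + \left(1 - 17\right) = 9 \left(-1575\right) + \left(1 - 17\right) = -14175 - 16 = -14191$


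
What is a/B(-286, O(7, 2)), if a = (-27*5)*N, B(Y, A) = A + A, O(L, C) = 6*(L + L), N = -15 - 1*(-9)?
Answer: 135/28 ≈ 4.8214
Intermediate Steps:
N = -6 (N = -15 + 9 = -6)
O(L, C) = 12*L (O(L, C) = 6*(2*L) = 12*L)
B(Y, A) = 2*A
a = 810 (a = -27*5*(-6) = -135*(-6) = 810)
a/B(-286, O(7, 2)) = 810/((2*(12*7))) = 810/((2*84)) = 810/168 = 810*(1/168) = 135/28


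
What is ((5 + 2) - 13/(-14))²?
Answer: 12321/196 ≈ 62.862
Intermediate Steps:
((5 + 2) - 13/(-14))² = (7 - 13*(-1/14))² = (7 + 13/14)² = (111/14)² = 12321/196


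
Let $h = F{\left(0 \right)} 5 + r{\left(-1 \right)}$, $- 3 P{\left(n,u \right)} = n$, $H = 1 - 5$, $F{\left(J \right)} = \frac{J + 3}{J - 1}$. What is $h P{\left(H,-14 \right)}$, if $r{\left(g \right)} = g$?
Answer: $- \frac{64}{3} \approx -21.333$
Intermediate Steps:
$F{\left(J \right)} = \frac{3 + J}{-1 + J}$
$H = -4$
$P{\left(n,u \right)} = - \frac{n}{3}$
$h = -16$ ($h = \frac{3 + 0}{-1 + 0} \cdot 5 - 1 = \frac{1}{-1} \cdot 3 \cdot 5 - 1 = \left(-1\right) 3 \cdot 5 - 1 = \left(-3\right) 5 - 1 = -15 - 1 = -16$)
$h P{\left(H,-14 \right)} = - 16 \left(\left(- \frac{1}{3}\right) \left(-4\right)\right) = \left(-16\right) \frac{4}{3} = - \frac{64}{3}$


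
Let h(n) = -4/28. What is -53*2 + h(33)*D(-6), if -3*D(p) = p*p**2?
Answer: -814/7 ≈ -116.29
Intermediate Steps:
h(n) = -1/7 (h(n) = -4*1/28 = -1/7)
D(p) = -p**3/3 (D(p) = -p*p**2/3 = -p**3/3)
-53*2 + h(33)*D(-6) = -53*2 - (-1)*(-6)**3/21 = -106 - (-1)*(-216)/21 = -106 - 1/7*72 = -106 - 72/7 = -814/7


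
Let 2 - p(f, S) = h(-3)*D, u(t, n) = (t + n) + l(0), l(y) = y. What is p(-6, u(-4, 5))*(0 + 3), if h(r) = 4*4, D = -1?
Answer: 54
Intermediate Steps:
h(r) = 16
u(t, n) = n + t (u(t, n) = (t + n) + 0 = (n + t) + 0 = n + t)
p(f, S) = 18 (p(f, S) = 2 - 16*(-1) = 2 - 1*(-16) = 2 + 16 = 18)
p(-6, u(-4, 5))*(0 + 3) = 18*(0 + 3) = 18*3 = 54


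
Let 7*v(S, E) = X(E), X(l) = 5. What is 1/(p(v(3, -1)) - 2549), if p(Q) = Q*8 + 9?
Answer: -7/17740 ≈ -0.00039459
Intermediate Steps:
v(S, E) = 5/7 (v(S, E) = (⅐)*5 = 5/7)
p(Q) = 9 + 8*Q (p(Q) = 8*Q + 9 = 9 + 8*Q)
1/(p(v(3, -1)) - 2549) = 1/((9 + 8*(5/7)) - 2549) = 1/((9 + 40/7) - 2549) = 1/(103/7 - 2549) = 1/(-17740/7) = -7/17740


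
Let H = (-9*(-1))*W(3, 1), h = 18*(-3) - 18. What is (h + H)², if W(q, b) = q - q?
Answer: 5184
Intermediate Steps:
W(q, b) = 0
h = -72 (h = -54 - 18 = -72)
H = 0 (H = -9*(-1)*0 = 9*0 = 0)
(h + H)² = (-72 + 0)² = (-72)² = 5184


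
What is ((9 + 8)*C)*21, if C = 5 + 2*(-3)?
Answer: -357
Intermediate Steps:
C = -1 (C = 5 - 6 = -1)
((9 + 8)*C)*21 = ((9 + 8)*(-1))*21 = (17*(-1))*21 = -17*21 = -357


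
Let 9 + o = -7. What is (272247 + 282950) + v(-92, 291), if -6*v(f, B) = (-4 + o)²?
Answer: 1665391/3 ≈ 5.5513e+5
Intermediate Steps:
o = -16 (o = -9 - 7 = -16)
v(f, B) = -200/3 (v(f, B) = -(-4 - 16)²/6 = -⅙*(-20)² = -⅙*400 = -200/3)
(272247 + 282950) + v(-92, 291) = (272247 + 282950) - 200/3 = 555197 - 200/3 = 1665391/3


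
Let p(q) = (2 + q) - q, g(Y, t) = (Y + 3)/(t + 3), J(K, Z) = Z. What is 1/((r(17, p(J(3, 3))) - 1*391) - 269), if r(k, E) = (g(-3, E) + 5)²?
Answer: -1/635 ≈ -0.0015748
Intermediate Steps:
g(Y, t) = (3 + Y)/(3 + t)
p(q) = 2
r(k, E) = 25 (r(k, E) = ((3 - 3)/(3 + E) + 5)² = (0/(3 + E) + 5)² = (0 + 5)² = 5² = 25)
1/((r(17, p(J(3, 3))) - 1*391) - 269) = 1/((25 - 1*391) - 269) = 1/((25 - 391) - 269) = 1/(-366 - 269) = 1/(-635) = -1/635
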